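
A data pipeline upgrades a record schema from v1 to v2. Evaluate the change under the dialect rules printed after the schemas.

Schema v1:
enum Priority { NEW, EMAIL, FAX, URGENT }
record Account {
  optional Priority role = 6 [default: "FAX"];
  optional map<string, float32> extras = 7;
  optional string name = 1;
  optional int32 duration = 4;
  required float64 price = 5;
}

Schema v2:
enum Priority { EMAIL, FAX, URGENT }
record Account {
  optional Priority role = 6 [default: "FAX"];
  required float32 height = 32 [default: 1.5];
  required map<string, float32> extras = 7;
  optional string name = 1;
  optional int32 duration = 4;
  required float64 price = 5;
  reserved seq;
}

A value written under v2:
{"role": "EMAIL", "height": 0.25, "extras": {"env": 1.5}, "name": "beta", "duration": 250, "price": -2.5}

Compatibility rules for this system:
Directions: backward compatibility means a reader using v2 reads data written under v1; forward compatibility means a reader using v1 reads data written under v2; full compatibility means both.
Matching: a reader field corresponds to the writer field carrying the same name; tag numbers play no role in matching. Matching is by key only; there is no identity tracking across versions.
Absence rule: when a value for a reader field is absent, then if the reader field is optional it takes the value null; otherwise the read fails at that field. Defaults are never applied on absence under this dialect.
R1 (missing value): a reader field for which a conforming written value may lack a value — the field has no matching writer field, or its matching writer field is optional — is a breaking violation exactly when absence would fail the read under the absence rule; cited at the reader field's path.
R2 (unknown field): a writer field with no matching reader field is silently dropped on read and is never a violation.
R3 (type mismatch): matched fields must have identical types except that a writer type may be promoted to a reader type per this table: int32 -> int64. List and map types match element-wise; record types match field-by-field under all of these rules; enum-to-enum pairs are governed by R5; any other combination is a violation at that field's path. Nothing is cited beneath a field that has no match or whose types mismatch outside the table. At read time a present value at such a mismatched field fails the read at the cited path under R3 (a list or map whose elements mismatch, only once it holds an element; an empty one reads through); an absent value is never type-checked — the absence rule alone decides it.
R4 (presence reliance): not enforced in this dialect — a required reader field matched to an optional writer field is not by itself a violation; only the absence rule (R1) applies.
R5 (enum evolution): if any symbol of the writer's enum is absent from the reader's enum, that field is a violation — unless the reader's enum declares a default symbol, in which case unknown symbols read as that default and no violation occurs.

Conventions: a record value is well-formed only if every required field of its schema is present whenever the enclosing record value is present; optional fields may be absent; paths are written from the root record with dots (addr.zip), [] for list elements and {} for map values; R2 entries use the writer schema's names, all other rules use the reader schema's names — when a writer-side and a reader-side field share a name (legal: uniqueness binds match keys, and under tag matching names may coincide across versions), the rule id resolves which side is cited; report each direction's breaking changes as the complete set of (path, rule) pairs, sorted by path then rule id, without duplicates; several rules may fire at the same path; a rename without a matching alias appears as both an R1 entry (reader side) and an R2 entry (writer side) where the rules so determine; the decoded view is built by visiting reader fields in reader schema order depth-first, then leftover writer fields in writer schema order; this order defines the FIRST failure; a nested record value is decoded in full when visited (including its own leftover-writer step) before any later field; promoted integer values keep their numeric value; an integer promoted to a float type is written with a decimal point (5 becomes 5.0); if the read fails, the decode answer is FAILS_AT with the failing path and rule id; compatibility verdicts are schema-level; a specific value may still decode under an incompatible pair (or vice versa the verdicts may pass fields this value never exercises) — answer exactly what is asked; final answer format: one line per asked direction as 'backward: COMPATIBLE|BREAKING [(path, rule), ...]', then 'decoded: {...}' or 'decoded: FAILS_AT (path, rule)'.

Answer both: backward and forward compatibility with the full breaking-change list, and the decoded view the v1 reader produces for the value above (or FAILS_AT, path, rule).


each type pair in Account: writer, then reader
backward on Account — v2 reading data written by v1:
  role: paired with writer role (Priority -> Priority; writer optional)
  height: no writer-side match
  extras: paired with writer extras (map<string, float32> -> map<string, float32>; writer optional)
  name: paired with writer name (string -> string; writer optional)
  duration: paired with writer duration (int32 -> int32; writer optional)
  price: paired with writer price (float64 -> float64; writer required)
  violation R1 at extras
  violation R1 at height
  violation R5 at role
  => 3 violation(s): backward is BREAKING for Account
forward on Account — v1 reading data written by v2:
  role: paired with writer role (Priority -> Priority; writer optional)
  extras: paired with writer extras (map<string, float32> -> map<string, float32>; writer required)
  name: paired with writer name (string -> string; writer optional)
  duration: paired with writer duration (int32 -> int32; writer optional)
  price: paired with writer price (float64 -> float64; writer required)
  leftover writer field: height
  => forward verdict for Account: COMPATIBLE, no violations
decoding the Account value with the v1 reader:
  role := "EMAIL"
  extras := {"env": 1.5}
  name := "beta"
  duration := 250
  price := -2.5
  writer height: unknown -> dropped
  => decoded: {"role": "EMAIL", "extras": {"env": 1.5}, "name": "beta", "duration": 250, "price": -2.5}

backward: BREAKING [(extras, R1), (height, R1), (role, R5)]; forward: COMPATIBLE []; decoded: {"role": "EMAIL", "extras": {"env": 1.5}, "name": "beta", "duration": 250, "price": -2.5}


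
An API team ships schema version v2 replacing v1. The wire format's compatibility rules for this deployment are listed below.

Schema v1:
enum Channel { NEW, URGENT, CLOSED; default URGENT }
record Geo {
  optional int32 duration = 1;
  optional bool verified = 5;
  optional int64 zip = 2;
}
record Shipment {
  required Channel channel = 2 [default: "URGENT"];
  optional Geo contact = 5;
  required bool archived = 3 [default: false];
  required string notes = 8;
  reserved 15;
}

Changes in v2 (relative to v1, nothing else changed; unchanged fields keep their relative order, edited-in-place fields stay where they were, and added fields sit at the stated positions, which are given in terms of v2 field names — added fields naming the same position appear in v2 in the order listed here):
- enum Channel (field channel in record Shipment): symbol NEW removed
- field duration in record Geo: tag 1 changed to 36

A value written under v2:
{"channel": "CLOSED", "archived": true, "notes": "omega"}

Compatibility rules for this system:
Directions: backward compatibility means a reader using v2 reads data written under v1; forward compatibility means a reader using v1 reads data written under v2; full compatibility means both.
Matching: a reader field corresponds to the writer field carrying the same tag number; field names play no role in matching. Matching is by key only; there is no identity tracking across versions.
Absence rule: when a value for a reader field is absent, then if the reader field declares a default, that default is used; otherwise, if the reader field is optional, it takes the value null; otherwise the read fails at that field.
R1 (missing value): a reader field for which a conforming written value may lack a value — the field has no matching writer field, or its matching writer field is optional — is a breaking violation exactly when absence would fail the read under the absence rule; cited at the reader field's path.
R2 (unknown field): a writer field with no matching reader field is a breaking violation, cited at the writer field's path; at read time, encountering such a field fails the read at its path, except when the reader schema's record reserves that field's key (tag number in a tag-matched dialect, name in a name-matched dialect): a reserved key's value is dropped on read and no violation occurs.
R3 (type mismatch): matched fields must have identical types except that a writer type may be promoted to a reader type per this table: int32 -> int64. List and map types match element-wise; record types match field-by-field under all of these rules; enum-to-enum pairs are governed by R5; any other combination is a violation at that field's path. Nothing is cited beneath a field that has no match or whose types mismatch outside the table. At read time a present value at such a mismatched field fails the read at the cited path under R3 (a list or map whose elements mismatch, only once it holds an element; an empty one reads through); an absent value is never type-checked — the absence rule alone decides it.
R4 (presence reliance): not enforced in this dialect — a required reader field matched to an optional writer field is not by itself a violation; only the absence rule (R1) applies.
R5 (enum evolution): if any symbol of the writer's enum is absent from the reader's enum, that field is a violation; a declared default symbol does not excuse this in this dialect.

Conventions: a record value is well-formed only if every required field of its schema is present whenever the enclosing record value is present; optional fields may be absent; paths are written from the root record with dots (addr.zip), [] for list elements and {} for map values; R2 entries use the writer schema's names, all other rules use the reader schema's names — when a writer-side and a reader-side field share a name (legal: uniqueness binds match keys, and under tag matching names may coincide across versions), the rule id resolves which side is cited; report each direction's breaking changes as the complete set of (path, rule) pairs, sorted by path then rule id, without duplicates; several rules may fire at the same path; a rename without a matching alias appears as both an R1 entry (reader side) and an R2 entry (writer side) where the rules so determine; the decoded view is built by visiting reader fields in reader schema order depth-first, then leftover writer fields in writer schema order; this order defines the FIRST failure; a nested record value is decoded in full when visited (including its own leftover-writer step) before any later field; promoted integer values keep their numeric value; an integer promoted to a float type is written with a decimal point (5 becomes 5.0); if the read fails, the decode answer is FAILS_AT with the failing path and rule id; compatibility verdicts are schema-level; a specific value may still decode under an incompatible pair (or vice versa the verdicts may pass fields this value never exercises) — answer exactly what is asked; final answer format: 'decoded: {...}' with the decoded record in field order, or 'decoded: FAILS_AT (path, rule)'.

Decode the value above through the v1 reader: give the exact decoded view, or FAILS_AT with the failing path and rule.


decoded: {"channel": "CLOSED", "contact": null, "archived": true, "notes": "omega"}

arrows below run writer -> reader for Shipment
decode walk for Shipment under reader schema v1:
  channel := "CLOSED"
  contact := null (not supplied -> null)
  archived := true
  notes := "omega"
  => decoded: {"channel": "CLOSED", "contact": null, "archived": true, "notes": "omega"}
remaining Shipment differences; none change what is asked:
  enum Channel (field channel in record Shipment): symbol NEW removed -> a verdict-level change on Shipment — the shown value reads the same
  field duration in record Geo: tag 1 changed to 36 -> a verdict-level change on Shipment — the shown value reads the same


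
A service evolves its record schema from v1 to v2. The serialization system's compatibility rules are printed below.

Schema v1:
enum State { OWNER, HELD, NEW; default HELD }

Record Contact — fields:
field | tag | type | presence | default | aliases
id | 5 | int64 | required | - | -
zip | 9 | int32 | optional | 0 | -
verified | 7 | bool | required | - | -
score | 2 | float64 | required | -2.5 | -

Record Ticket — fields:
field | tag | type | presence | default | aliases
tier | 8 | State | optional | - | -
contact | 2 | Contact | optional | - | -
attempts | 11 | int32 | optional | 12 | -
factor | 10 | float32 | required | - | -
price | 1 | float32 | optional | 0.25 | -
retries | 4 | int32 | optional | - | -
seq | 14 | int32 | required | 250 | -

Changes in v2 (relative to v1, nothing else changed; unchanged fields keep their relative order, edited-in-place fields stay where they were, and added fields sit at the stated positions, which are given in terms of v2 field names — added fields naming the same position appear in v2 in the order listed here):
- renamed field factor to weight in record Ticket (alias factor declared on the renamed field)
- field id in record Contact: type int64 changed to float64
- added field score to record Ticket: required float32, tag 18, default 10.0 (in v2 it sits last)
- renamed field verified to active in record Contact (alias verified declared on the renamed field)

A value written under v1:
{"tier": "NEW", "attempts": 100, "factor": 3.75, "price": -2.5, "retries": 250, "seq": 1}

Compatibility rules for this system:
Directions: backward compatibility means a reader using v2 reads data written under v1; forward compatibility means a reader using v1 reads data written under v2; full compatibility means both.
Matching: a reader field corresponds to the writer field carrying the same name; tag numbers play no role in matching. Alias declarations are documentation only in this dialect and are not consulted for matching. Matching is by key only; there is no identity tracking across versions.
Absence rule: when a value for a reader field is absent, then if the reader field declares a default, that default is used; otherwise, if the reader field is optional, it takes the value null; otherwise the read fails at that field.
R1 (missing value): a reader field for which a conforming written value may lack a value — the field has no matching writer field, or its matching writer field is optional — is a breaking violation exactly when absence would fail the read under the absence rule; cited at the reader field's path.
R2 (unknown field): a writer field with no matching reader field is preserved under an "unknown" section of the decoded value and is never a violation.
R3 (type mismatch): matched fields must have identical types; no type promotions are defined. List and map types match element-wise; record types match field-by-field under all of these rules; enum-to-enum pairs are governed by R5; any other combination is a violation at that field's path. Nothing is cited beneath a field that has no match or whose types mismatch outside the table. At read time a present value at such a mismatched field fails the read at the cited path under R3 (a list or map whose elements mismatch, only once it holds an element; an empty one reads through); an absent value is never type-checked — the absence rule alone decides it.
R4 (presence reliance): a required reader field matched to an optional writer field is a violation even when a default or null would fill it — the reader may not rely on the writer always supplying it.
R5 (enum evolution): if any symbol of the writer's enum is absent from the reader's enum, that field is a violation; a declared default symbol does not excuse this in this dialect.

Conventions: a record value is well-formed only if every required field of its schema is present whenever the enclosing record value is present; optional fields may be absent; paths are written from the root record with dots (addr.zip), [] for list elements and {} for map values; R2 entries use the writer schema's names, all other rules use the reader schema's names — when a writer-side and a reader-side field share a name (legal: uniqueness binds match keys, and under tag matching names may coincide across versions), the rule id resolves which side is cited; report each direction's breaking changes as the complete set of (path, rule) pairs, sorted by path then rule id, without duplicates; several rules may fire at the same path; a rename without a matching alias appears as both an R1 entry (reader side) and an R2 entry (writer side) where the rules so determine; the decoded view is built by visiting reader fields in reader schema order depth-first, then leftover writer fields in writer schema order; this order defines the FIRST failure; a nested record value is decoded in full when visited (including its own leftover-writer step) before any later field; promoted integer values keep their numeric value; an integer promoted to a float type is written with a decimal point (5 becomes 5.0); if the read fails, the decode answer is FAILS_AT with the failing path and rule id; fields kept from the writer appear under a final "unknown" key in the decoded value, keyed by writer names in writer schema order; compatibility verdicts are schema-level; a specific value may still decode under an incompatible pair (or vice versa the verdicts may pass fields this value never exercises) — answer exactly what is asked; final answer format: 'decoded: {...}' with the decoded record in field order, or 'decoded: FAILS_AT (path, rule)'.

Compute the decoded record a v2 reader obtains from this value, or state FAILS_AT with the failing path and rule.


the writer's type comes first in each Ticket pair
decode walk for Ticket under reader schema v2:
  tier := "NEW"
  contact := null (not supplied -> null)
  attempts := 100
  read fails at weight under R1 (no fill)
  => FAILS_AT (weight, R1)
the other Ticket changes do not affect what is asked:
  field id in record Contact: type int64 changed to float64 -> affects the rule determinations only; this particular Ticket value decodes identically
  added field score to record Ticket: required float32, tag 18, default 10.0 (in v2 it sits last) -> fires no rule on Ticket under this dialect and leaves the result unchanged
  renamed field verified to active in record Contact (alias verified declared on the renamed field) -> affects the rule determinations only; this particular Ticket value decodes identically

decoded: FAILS_AT (weight, R1)


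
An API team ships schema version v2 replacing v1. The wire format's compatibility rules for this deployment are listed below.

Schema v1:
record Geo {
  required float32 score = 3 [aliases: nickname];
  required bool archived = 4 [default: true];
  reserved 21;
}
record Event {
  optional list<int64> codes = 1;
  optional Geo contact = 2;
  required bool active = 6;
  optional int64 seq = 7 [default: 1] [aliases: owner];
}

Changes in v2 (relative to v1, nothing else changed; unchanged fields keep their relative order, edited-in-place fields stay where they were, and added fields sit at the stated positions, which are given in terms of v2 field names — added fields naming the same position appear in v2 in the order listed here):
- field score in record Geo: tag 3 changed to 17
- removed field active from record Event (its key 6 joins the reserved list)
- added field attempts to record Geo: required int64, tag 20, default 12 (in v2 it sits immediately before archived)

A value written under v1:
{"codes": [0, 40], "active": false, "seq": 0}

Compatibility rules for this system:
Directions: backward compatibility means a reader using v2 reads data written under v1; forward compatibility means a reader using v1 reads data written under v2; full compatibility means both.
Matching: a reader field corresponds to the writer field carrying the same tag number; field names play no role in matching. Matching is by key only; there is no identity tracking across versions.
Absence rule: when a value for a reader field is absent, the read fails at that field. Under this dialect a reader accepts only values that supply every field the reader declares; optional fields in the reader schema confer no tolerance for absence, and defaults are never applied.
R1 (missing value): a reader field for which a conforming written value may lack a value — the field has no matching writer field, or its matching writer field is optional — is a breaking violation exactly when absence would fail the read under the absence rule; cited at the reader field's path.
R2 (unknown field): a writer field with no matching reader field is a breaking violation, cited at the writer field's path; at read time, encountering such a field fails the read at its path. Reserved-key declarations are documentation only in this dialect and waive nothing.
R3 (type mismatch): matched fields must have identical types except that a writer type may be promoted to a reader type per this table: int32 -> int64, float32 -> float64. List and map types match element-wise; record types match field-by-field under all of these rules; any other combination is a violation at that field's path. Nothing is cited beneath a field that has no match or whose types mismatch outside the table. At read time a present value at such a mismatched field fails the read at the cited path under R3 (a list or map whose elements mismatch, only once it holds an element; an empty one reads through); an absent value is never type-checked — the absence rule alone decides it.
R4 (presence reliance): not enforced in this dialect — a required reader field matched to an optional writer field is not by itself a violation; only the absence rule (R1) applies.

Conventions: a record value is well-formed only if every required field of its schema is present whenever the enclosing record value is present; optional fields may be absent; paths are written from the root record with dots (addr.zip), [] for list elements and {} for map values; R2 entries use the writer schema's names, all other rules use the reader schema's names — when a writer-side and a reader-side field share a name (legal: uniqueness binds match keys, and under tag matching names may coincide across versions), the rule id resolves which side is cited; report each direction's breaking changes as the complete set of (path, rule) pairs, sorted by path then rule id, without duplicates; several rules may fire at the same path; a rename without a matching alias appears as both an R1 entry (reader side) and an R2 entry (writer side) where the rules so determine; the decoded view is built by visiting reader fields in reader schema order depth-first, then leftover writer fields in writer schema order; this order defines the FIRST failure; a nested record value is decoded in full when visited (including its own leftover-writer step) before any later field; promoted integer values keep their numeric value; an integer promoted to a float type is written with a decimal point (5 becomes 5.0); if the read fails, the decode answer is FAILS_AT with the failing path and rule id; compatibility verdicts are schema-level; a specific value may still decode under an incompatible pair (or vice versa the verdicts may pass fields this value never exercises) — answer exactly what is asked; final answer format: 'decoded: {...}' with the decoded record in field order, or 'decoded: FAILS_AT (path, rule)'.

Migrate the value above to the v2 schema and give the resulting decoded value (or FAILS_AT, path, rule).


in Event below, arrows point writer -> reader
migrating the Event value to v2:
  codes := [0, 40]
  read fails at contact under R1 (no fill)
  => FAILS_AT (contact, R1)
the other Event changes do not affect what is asked:
  field score in record Geo: tag 3 changed to 17 -> affects the rule determinations only; this particular Event value decodes identically
  removed field active from record Event (its key 6 joins the reserved list) -> affects the rule determinations only; this particular Event value decodes identically
  added field attempts to record Geo: required int64, tag 20, default 12 (in v2 it sits immediately before archived) -> affects the rule determinations only; this particular Event value decodes identically

decoded: FAILS_AT (contact, R1)


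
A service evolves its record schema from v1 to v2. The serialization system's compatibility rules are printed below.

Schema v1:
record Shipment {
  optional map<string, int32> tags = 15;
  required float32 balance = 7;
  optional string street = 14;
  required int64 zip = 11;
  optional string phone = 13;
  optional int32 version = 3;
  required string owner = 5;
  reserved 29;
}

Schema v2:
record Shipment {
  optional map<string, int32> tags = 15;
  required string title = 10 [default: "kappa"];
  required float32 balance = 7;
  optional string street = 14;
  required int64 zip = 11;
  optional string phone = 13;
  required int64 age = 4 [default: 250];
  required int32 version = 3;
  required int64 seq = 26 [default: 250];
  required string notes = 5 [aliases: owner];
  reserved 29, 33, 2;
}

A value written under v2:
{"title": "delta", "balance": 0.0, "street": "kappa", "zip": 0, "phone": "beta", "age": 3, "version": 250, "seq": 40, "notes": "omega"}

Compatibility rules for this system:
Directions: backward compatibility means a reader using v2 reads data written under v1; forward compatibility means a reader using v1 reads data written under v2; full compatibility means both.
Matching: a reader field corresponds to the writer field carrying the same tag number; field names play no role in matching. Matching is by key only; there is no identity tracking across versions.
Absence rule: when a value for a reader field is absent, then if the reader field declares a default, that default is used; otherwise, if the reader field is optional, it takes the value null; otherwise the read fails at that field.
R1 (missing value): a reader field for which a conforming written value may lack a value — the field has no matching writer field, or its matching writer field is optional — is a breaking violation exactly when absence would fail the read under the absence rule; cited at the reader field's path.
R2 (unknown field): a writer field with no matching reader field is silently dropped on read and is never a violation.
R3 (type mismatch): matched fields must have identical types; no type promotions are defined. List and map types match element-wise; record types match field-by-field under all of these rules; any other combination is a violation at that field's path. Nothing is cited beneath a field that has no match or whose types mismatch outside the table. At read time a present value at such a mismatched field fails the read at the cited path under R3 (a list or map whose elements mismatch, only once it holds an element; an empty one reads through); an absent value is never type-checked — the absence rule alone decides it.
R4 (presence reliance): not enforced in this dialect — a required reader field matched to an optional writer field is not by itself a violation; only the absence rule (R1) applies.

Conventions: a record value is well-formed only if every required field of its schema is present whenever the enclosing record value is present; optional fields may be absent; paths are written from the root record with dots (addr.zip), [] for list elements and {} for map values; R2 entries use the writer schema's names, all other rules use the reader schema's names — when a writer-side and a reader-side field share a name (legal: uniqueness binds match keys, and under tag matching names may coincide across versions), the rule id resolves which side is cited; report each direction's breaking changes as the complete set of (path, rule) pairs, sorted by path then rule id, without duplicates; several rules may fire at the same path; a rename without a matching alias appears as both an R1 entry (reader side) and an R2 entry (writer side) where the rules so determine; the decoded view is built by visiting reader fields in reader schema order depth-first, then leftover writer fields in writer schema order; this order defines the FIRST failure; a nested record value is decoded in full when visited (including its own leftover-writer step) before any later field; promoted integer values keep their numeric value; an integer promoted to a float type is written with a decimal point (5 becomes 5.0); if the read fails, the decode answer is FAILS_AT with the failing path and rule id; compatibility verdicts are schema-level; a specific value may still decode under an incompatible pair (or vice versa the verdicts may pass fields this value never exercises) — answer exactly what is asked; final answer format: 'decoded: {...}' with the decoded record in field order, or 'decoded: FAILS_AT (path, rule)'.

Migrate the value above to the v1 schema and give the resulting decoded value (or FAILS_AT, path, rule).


each type pair in Shipment: writer, then reader
migrating the Shipment value to v1:
  tags := null (not supplied -> null)
  balance := 0.0
  street := "kappa"
  zip := 0
  phone := "beta"
  version := 250
  owner := "omega" (from writer notes)
  writer title: unmatched, discarded
  writer age: unmatched, discarded
  writer seq: unmatched, discarded
  => decoded: {"tags": null, "balance": 0.0, "street": "kappa", "zip": 0, "phone": "beta", "version": 250, "owner": "omega"}
checking off the Shipment differences that do not matter here:
  added field seq to record Shipment: required int64, tag 26, default 250 (in v2 it sits immediately before notes) -> triggers nothing under the printed rules; the Shipment answer is the same either way
  renamed field owner to notes in record Shipment (alias owner declared on the renamed field) -> triggers nothing under the printed rules; the Shipment answer is the same either way
  field version in record Shipment: optional changed to required -> a verdict-level change on Shipment — the shown value reads the same
  added field age to record Shipment: required int64, tag 4, default 250 (in v2 it sits immediately before version) -> triggers nothing under the printed rules; the Shipment answer is the same either way
  added field title to record Shipment: required string, tag 10, default "kappa" (in v2 it sits immediately before balance) -> triggers nothing under the printed rules; the Shipment answer is the same either way

decoded: {"tags": null, "balance": 0.0, "street": "kappa", "zip": 0, "phone": "beta", "version": 250, "owner": "omega"}


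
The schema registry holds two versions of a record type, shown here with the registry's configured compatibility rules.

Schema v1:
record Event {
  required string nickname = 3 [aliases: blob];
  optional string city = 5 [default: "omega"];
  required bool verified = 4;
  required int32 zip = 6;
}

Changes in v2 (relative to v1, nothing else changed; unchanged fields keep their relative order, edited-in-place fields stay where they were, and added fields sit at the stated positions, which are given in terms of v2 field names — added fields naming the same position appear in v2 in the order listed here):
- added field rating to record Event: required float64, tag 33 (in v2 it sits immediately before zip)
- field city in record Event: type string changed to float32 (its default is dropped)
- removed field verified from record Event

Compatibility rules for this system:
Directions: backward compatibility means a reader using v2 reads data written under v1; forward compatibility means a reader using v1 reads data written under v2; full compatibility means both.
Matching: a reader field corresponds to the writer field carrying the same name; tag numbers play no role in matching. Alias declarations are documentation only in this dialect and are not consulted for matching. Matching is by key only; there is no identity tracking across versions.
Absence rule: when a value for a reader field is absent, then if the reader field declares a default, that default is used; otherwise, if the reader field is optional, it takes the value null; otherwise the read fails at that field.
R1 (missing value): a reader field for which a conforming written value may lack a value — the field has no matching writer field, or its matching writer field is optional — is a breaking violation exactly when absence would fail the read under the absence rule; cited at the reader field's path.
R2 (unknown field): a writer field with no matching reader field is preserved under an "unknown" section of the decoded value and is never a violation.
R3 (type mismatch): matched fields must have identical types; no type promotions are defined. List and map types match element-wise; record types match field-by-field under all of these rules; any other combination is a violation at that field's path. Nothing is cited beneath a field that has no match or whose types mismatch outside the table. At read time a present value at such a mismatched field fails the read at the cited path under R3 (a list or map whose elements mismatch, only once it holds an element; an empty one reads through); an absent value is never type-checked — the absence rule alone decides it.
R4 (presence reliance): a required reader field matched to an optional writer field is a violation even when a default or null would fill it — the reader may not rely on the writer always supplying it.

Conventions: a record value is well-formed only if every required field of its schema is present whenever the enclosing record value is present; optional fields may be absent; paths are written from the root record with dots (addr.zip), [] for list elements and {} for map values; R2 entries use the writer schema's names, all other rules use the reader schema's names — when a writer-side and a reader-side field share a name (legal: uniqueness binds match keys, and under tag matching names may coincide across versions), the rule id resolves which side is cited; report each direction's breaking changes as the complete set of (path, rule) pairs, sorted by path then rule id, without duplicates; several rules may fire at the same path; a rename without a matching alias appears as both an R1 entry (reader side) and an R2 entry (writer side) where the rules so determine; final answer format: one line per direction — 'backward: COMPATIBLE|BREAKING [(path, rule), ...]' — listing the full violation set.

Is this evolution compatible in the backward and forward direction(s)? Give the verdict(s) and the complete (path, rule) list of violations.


arrows below run writer -> reader for Event
backward pass over Event, reader schema v2, writer schema v1:
  nickname: string -> string, writer required; from nickname
  city: string -> float32, writer optional; from city
  rating has no writer counterpart
  zip: int32 -> int32, writer required; from zip
  leftover writer field: verified
  R3 fires at city
  R1 fires at rating
  => backward verdict for Event: BREAKING, 2 violation(s)
forward pass over Event, reader schema v1, writer schema v2:
  nickname: string -> string, writer required; from nickname
  city: float32 -> string, writer optional; from city
  verified has no writer counterpart
  zip: int32 -> int32, writer required; from zip
  leftover writer field: rating
  R3 fires at city
  R1 fires at verified
  => forward verdict for Event: BREAKING, 2 violation(s)

backward: BREAKING [(city, R3), (rating, R1)]; forward: BREAKING [(city, R3), (verified, R1)]


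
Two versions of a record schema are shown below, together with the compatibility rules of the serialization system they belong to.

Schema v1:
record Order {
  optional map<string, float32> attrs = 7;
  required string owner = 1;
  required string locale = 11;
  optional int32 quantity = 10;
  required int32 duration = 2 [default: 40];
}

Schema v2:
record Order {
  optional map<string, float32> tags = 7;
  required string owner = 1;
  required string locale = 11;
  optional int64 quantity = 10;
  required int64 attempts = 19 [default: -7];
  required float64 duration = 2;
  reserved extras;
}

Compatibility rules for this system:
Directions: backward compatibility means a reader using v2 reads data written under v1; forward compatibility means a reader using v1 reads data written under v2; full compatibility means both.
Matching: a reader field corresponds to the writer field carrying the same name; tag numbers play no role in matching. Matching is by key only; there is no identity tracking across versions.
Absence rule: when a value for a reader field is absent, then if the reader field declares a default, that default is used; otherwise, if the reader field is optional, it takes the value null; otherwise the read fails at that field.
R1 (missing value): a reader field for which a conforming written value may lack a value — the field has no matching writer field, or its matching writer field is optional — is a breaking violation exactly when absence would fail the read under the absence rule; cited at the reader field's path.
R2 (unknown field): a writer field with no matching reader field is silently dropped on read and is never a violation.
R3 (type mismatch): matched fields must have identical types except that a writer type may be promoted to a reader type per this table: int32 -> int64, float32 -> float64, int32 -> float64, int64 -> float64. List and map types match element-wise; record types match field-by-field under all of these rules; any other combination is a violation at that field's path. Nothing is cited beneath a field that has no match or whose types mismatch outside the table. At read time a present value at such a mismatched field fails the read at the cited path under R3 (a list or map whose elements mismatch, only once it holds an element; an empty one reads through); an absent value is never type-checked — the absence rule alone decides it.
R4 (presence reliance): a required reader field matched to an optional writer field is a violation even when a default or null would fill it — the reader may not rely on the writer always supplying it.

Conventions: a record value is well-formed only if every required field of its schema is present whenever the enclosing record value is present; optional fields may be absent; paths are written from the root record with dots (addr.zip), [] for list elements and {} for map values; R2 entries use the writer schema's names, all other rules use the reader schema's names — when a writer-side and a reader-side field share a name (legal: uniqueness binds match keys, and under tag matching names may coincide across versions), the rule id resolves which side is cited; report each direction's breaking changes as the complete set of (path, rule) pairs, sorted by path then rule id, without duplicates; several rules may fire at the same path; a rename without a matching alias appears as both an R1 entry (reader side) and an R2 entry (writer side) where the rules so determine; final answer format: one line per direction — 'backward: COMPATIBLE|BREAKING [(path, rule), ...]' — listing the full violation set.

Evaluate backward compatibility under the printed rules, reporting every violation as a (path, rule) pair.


backward: COMPATIBLE []

arrows below run writer -> reader for Order
backward on Order — v2 reading data written by v1:
  tags: no writer-side match
  owner <- owner (string -> string, writer required)
  locale <- locale (string -> string, writer required)
  quantity <- quantity (int32 -> int64, writer optional)
  attempts: no writer-side match
  duration <- duration (int32 -> float64, writer required)
  leftover writer field: attrs
  => backward verdict for Order: COMPATIBLE, no violations
ruling out the remaining Order differences:
  renamed field attrs to tags in record Order -> fires no rule on Order, leaving the asked answer as it is
  field duration in record Order: type int32 changed to float64 (its default is dropped) -> fires only in the forward direction of Order, which is not asked here
  added field attempts to record Order: required int64, tag 19, default -7 (in v2 it sits immediately before duration) -> fires no rule on Order, leaving the asked answer as it is
  field quantity in record Order: type int32 changed to int64 -> fires only in the forward direction of Order, which is not asked here
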